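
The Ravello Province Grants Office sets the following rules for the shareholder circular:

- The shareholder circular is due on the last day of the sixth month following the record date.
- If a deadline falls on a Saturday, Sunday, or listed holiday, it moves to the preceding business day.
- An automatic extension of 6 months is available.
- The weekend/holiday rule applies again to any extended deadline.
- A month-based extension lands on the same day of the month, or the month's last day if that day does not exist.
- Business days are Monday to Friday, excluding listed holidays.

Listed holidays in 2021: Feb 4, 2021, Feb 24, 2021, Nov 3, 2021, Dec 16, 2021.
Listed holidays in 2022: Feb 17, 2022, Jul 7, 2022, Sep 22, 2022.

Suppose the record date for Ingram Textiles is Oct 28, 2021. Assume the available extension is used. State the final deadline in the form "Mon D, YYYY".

6 months after Oct 28, 2021 falls in April 2022; the last day of that month is Apr 30, 2022.
Because Apr 30, 2022 is a Saturday, the deadline becomes Apr 29, 2022 (Friday).
The 6 months extension carries Apr 29, 2022 to Oct 29, 2022.
Because Oct 29, 2022 is a Saturday, the deadline becomes Oct 28, 2022 (Friday).
The final due date is Oct 28, 2022.

Oct 28, 2022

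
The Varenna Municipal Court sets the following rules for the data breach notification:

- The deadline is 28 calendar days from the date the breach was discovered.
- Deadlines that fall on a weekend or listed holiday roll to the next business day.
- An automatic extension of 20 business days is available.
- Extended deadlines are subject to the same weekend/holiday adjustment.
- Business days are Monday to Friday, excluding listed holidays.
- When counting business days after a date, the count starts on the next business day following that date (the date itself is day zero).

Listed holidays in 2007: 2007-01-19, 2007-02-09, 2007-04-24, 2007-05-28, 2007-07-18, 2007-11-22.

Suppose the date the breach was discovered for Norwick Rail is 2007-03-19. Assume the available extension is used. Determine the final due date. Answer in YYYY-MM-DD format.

2007-05-15

Adding 28 calendar days to 2007-03-19 gives 2007-04-16.
2007-04-16 (Monday) is already a business day.
The 20-business-day extension runs from 2007-04-16 to 2007-05-15.
Since 2007-05-15 is a Tuesday and not a holiday, the date is unchanged.
So the filing is due 2007-05-15.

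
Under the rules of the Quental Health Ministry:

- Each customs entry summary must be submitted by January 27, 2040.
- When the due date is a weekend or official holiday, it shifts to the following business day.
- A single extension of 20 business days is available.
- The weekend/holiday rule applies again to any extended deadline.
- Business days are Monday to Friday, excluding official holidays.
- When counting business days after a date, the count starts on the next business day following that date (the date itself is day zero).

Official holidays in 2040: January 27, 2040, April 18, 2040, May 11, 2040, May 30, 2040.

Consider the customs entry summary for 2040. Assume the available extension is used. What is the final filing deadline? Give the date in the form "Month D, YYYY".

February 27, 2040

Start from the fixed due date, January 27, 2040.
January 27, 2040 is a listed holiday, so it moves to the next business day, January 30, 2040 (Monday).
Counting 20 further business days from January 30, 2040 reaches February 27, 2040.
Since February 27, 2040 is a Monday and not a holiday, the date is unchanged.
So the filing is due February 27, 2040.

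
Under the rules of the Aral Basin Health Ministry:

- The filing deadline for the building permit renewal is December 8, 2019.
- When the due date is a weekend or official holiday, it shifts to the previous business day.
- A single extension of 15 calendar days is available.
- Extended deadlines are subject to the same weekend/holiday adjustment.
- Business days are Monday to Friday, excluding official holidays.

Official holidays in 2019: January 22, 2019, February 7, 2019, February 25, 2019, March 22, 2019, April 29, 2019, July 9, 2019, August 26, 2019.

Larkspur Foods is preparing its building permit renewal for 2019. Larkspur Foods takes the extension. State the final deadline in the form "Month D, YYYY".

Start from the fixed due date, December 8, 2019.
December 8, 2019 is a Sunday; the preceding business day is December 6, 2019 (Friday).
The 15-calendar-day extension moves the deadline from December 6, 2019 to December 21, 2019.
December 21, 2019 is a Saturday, so it moves to the preceding business day, December 20, 2019 (Friday).
Final deadline: December 20, 2019.

December 20, 2019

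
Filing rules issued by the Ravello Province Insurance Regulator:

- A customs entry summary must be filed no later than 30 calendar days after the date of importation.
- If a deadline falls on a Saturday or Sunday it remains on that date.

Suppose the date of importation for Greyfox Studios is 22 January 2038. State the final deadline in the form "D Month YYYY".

21 February 2038

Adding 30 calendar days to 22 January 2038 gives 21 February 2038.
No adjustment is made for weekends or holidays, so 21 February 2038 stands.
The final due date is 21 February 2038.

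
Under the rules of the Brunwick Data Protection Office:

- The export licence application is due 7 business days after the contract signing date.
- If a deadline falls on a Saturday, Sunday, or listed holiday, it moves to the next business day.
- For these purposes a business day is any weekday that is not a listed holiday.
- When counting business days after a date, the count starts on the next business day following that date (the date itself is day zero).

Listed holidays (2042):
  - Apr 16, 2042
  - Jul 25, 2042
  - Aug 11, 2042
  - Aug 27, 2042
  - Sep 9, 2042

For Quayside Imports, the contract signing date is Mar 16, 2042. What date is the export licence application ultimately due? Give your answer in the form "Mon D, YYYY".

Mar 25, 2042

Starting the day after Mar 16, 2042 and counting 7 business days lands on Mar 25, 2042.
Mar 25, 2042 falls on a Tuesday, which is a business day, so no adjustment is needed.
So the filing is due Mar 25, 2042.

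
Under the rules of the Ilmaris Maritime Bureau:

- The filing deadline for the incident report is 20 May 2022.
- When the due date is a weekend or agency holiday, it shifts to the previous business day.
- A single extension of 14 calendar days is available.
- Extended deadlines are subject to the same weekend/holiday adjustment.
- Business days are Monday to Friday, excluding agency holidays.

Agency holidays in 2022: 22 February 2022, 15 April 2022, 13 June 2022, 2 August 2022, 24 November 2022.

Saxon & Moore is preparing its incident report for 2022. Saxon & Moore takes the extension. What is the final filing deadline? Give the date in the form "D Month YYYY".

3 June 2022

The statutory due date is 20 May 2022.
20 May 2022 falls on a Friday, which is a business day, so no adjustment is needed.
The 14-calendar-day extension moves the deadline from 20 May 2022 to 3 June 2022.
3 June 2022 falls on a Friday, which is a business day, so no adjustment is needed.
Final deadline: 3 June 2022.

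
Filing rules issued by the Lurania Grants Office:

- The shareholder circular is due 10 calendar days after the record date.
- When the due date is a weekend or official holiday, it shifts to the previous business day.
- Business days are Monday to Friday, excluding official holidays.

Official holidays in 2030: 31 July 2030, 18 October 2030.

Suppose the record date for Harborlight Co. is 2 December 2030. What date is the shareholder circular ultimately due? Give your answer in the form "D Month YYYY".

Adding 10 calendar days to 2 December 2030 gives 12 December 2030.
Since 12 December 2030 is a Thursday and not a holiday, the date is unchanged.
Final deadline: 12 December 2030.

12 December 2030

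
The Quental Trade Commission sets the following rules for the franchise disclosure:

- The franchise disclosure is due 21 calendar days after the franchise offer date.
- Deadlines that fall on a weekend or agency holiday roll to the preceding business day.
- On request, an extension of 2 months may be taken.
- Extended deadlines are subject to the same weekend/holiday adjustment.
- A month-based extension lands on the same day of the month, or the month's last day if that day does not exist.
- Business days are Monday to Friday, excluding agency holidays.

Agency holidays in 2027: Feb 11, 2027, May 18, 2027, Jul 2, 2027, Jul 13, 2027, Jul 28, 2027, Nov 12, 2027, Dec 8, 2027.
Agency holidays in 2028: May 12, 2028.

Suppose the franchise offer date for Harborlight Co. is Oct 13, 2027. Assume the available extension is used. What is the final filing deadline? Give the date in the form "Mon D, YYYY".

Jan 3, 2028

21 calendar days after Oct 13, 2027 is Nov 3, 2027.
Since Nov 3, 2027 is a Wednesday and not a holiday, the date is unchanged.
Add 2 months to Nov 3, 2027: Jan 3, 2028.
Jan 3, 2028 (Monday) is already a business day.
Deadline: Jan 3, 2028.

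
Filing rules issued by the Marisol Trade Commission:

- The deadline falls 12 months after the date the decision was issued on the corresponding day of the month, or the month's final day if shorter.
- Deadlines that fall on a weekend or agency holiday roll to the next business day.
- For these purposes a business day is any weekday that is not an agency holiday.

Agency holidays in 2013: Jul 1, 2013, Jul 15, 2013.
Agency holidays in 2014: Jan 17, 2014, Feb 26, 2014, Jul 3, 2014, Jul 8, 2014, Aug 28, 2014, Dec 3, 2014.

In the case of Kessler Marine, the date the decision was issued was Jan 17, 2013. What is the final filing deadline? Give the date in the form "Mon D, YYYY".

12 months from Jan 17, 2013 is Jan 17, 2014.
Because Jan 17, 2014 is a listed holiday, the deadline becomes Jan 20, 2014 (Monday).
Deadline: Jan 20, 2014.

Jan 20, 2014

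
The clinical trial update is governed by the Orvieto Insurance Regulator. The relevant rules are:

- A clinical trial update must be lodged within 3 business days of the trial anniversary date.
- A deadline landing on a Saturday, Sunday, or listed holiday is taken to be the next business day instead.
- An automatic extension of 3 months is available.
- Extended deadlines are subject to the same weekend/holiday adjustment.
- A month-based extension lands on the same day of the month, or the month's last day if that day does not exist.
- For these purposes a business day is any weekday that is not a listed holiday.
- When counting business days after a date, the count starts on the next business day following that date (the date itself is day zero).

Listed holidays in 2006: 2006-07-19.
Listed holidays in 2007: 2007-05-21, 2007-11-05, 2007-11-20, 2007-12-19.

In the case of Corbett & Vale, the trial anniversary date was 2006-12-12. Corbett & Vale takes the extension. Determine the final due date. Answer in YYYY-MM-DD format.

2007-03-15

Counting 3 business days after 2006-12-12 (skipping weekends and listed holidays) reaches 2006-12-15.
2006-12-15 falls on a Friday, which is a business day, so no adjustment is needed.
The 3 months extension carries 2006-12-15 to 2007-03-15.
2007-03-15 (Thursday) is already a business day.
Final deadline: 2007-03-15.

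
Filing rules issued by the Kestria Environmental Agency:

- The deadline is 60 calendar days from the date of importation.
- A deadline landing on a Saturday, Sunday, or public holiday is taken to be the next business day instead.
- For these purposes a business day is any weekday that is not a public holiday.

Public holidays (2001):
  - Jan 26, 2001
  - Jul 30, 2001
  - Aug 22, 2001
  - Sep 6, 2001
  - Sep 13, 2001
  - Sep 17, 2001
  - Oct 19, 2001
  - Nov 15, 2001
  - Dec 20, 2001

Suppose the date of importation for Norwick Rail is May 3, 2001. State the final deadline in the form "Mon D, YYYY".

Jul 2, 2001

60 calendar days after May 3, 2001 is Jul 2, 2001.
Jul 2, 2001 (Monday) is already a business day.
Final deadline: Jul 2, 2001.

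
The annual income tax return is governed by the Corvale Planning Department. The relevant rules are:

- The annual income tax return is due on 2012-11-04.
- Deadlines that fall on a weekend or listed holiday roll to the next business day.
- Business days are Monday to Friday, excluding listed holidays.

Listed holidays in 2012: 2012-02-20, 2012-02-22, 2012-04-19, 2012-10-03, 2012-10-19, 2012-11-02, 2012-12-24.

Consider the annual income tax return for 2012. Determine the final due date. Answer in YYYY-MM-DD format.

2012-11-05

The stated deadline is 2012-11-04.
2012-11-04 is a Sunday, so it moves to the next business day, 2012-11-05 (Monday).
Deadline: 2012-11-05.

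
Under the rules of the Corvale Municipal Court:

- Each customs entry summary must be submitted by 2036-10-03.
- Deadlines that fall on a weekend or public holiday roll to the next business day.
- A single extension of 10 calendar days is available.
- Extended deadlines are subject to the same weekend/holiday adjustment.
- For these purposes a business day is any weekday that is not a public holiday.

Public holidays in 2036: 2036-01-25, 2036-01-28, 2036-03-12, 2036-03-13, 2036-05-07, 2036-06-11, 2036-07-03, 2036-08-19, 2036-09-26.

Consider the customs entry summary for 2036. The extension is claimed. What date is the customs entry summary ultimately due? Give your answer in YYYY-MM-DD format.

2036-10-13

The statutory due date is 2036-10-03.
2036-10-03 (Friday) is already a business day.
The 10-calendar-day extension moves the deadline from 2036-10-03 to 2036-10-13.
Since 2036-10-13 is a Monday and not a holiday, the date is unchanged.
Deadline: 2036-10-13.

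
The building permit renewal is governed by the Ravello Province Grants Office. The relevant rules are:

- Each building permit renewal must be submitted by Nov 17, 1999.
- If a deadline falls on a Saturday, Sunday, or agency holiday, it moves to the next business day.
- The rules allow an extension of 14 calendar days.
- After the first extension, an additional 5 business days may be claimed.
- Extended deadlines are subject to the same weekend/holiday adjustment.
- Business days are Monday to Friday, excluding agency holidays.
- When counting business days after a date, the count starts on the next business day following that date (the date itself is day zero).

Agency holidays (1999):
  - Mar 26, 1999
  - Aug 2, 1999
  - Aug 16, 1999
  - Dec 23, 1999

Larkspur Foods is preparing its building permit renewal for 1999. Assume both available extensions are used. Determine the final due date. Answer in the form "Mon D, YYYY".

Dec 8, 1999

The statutory due date is Nov 17, 1999.
Nov 17, 1999 falls on a Wednesday, which is a business day, so no adjustment is needed.
With the 14-day extension, Nov 17, 1999 becomes Dec 1, 1999.
Dec 1, 1999 falls on a Wednesday, which is a business day, so no adjustment is needed.
The 5-business-day extension runs from Dec 1, 1999 to Dec 8, 1999.
Dec 8, 1999 falls on a Wednesday, which is a business day, so no adjustment is needed.
Deadline: Dec 8, 1999.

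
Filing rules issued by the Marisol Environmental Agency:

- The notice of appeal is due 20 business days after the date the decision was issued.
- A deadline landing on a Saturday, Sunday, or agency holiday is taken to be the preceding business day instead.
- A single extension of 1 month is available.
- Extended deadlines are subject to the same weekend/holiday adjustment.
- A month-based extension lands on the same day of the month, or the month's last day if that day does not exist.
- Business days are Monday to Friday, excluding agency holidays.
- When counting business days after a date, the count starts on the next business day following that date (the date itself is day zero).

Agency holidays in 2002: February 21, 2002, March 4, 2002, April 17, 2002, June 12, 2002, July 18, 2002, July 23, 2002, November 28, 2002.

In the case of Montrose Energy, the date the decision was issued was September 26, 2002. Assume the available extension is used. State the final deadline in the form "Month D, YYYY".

November 22, 2002

Counting 20 business days after September 26, 2002 (skipping weekends and listed holidays) reaches October 24, 2002.
October 24, 2002 is a Thursday and not a listed holiday, so it stands.
The 1 month extension carries October 24, 2002 to November 24, 2002.
Because November 24, 2002 is a Sunday, the deadline becomes November 22, 2002 (Friday).
Deadline: November 22, 2002.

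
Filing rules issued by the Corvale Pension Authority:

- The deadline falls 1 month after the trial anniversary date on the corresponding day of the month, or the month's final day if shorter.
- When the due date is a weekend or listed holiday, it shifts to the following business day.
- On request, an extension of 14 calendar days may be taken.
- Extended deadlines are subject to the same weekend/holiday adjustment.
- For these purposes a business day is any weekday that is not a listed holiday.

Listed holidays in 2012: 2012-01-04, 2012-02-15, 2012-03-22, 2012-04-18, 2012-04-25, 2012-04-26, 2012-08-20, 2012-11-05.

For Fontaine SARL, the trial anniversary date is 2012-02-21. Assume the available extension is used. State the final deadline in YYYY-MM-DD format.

2012-04-04

Moving 1 month forward from 2012-02-21 on the corresponding day gives 2012-03-21.
2012-03-21 is a Wednesday and not a listed holiday, so it stands.
With the 14-day extension, 2012-03-21 becomes 2012-04-04.
2012-04-04 (Wednesday) is already a business day.
So the filing is due 2012-04-04.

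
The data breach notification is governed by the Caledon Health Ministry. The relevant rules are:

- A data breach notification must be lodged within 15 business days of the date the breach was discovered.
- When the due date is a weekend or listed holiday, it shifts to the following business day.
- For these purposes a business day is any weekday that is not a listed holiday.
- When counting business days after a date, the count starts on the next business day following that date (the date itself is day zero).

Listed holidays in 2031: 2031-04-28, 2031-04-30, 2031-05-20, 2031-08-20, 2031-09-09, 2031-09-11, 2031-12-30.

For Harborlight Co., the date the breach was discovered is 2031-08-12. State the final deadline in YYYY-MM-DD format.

2031-09-03

Counting 15 business days after 2031-08-12 (skipping weekends and listed holidays) reaches 2031-09-03.
2031-09-03 (Wednesday) is already a business day.
Deadline: 2031-09-03.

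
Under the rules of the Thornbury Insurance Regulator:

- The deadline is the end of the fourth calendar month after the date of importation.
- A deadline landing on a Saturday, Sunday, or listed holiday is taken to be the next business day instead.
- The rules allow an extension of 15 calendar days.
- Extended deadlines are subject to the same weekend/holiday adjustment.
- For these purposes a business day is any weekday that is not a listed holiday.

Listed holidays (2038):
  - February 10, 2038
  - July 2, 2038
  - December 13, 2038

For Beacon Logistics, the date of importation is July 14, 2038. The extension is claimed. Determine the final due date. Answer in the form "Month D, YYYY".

The fourth month after July 14, 2038 is November 2038, whose last day is November 30, 2038.
November 30, 2038 falls on a Tuesday, which is a business day, so no adjustment is needed.
Add the 15 calendar-day extension to November 30, 2038: December 15, 2038.
December 15, 2038 (Wednesday) is already a business day.
The final due date is December 15, 2038.

December 15, 2038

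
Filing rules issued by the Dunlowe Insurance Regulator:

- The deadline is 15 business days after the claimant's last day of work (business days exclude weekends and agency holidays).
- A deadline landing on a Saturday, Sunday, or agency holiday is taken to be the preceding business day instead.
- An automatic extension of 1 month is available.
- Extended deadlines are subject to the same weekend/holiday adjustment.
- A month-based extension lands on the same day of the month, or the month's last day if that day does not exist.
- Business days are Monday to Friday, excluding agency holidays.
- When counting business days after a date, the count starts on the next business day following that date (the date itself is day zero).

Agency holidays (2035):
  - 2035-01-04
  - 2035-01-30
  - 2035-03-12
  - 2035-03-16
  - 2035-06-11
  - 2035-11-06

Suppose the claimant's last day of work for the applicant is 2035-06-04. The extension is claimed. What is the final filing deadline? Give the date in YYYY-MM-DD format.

2035-07-26

15 business days after 2035-06-04, excluding weekends and holidays, is 2035-06-26.
2035-06-26 (Tuesday) is already a business day.
The 1 month extension carries 2035-06-26 to 2035-07-26.
2035-07-26 is a Thursday and not a listed holiday, so it stands.
So the filing is due 2035-07-26.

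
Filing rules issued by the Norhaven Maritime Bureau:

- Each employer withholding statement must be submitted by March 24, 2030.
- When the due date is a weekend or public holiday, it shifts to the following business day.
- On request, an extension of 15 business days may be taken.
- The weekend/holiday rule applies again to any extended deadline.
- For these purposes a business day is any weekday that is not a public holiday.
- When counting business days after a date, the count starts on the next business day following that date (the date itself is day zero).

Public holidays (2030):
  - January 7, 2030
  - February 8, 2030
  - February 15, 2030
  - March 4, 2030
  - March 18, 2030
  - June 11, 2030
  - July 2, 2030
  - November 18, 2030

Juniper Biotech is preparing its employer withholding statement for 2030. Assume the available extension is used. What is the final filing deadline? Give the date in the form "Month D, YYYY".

The stated deadline is March 24, 2030.
March 24, 2030 is a Sunday; the next business day is March 25, 2030 (Monday).
The 15-business-day extension runs from March 25, 2030 to April 15, 2030.
April 15, 2030 is a Monday and not a listed holiday, so it stands.
Deadline: April 15, 2030.

April 15, 2030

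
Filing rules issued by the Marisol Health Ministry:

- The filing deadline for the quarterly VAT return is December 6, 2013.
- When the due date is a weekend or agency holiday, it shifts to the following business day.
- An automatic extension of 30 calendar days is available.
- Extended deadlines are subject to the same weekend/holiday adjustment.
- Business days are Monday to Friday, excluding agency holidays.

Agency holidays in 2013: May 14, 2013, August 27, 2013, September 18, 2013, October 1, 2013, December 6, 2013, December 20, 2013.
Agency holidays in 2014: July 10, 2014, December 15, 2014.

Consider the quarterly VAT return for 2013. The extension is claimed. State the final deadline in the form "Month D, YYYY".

The stated deadline is December 6, 2013.
December 6, 2013 is a listed holiday; the next business day is December 9, 2013 (Monday).
The 30-calendar-day extension moves the deadline from December 9, 2013 to January 8, 2014.
January 8, 2014 is a Wednesday and not a listed holiday, so it stands.
The final due date is January 8, 2014.

January 8, 2014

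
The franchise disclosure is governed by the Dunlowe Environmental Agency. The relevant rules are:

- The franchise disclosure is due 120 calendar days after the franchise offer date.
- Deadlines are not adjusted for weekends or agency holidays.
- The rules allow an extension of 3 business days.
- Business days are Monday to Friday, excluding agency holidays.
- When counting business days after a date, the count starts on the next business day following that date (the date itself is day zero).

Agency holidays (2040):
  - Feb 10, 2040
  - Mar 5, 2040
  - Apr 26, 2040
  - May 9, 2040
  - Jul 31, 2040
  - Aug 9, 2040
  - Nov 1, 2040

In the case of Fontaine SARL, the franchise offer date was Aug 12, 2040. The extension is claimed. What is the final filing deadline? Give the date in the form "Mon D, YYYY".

Dec 13, 2040

Trigger date Aug 12, 2040 + 120 calendar days = Dec 10, 2040.
Dec 10, 2040 falls on a Monday. The rules make no weekend/holiday allowance, so it remains Dec 10, 2040.
Counting 3 further business days from Dec 10, 2040 reaches Dec 13, 2040.
No adjustment is made for weekends or holidays, so Dec 13, 2040 stands.
The final due date is Dec 13, 2040.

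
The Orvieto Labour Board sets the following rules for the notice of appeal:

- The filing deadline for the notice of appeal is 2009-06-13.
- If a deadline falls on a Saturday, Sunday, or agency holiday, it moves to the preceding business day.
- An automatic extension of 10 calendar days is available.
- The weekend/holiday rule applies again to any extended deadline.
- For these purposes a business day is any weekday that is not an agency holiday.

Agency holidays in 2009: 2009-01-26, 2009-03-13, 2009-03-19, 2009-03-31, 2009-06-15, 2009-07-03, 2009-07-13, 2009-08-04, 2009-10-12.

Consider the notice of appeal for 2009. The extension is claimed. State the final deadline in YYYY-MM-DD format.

The stated deadline is 2009-06-13.
2009-06-13 is a Saturday; the preceding business day is 2009-06-12 (Friday).
The 10-calendar-day extension moves the deadline from 2009-06-12 to 2009-06-22.
2009-06-22 is a Monday and not a listed holiday, so it stands.
Deadline: 2009-06-22.

2009-06-22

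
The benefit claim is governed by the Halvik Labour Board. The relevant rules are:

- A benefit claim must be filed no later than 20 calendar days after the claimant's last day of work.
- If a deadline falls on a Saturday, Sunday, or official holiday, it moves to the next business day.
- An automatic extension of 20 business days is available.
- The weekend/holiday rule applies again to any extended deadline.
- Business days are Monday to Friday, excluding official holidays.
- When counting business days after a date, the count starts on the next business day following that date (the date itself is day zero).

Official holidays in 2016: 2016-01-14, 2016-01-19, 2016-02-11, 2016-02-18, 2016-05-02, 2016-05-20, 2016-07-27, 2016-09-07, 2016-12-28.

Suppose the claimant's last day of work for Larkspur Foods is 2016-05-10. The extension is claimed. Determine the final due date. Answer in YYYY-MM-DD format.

2016-06-27

Trigger date 2016-05-10 + 20 calendar days = 2016-05-30.
Since 2016-05-30 is a Monday and not a holiday, the date is unchanged.
The 20-business-day extension runs from 2016-05-30 to 2016-06-27.
2016-06-27 (Monday) is already a business day.
Final deadline: 2016-06-27.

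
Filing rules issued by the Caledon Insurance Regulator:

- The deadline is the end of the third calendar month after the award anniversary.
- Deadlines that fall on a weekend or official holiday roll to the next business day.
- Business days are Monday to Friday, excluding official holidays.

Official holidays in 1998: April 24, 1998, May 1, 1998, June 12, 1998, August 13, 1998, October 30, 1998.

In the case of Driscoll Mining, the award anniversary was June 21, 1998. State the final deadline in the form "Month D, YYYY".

3 months after June 21, 1998 falls in September 1998; the last day of that month is September 30, 1998.
September 30, 1998 (Wednesday) is already a business day.
So the filing is due September 30, 1998.

September 30, 1998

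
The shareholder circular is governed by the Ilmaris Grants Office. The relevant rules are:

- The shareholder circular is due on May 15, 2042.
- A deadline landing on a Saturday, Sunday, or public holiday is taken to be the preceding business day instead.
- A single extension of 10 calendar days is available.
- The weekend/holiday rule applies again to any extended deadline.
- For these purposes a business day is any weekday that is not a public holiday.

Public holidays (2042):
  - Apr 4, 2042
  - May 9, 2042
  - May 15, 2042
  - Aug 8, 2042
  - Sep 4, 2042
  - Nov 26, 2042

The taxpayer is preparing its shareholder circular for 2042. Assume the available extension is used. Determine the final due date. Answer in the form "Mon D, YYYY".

May 23, 2042

The statutory due date is May 15, 2042.
May 15, 2042 is a listed holiday, so it moves to the preceding business day, May 14, 2042 (Wednesday).
With the 10-day extension, May 14, 2042 becomes May 24, 2042.
May 24, 2042 is a Saturday; the preceding business day is May 23, 2042 (Friday).
Final deadline: May 23, 2042.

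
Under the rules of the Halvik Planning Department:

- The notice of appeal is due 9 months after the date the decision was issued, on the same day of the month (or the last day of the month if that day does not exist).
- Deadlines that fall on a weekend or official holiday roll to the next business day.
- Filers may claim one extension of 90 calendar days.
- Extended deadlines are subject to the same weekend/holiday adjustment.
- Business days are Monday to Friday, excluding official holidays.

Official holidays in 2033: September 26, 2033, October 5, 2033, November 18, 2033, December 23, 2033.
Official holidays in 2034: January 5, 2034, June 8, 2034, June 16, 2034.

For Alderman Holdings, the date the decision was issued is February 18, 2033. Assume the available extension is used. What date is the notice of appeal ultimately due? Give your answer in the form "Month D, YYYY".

February 20, 2034

Moving 9 months forward from February 18, 2033 on the corresponding day gives November 18, 2033.
November 18, 2033 falls on a listed holiday. Rolling to the next business day gives November 21, 2033, a Monday.
Add the 90 calendar-day extension to November 21, 2033: February 19, 2034.
February 19, 2034 falls on a Sunday. Rolling to the next business day gives February 20, 2034, a Monday.
Final deadline: February 20, 2034.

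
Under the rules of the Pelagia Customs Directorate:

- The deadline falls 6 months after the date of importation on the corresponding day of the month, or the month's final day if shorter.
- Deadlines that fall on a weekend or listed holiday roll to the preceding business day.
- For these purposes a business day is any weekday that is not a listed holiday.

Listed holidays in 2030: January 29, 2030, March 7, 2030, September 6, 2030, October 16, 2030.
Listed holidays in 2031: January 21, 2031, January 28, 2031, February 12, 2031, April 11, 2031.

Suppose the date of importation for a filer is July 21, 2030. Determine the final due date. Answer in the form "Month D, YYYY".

6 months after July 21, 2030, on the same day of the month, is January 21, 2031.
January 21, 2031 is a listed holiday; the preceding business day is January 20, 2031 (Monday).
Deadline: January 20, 2031.

January 20, 2031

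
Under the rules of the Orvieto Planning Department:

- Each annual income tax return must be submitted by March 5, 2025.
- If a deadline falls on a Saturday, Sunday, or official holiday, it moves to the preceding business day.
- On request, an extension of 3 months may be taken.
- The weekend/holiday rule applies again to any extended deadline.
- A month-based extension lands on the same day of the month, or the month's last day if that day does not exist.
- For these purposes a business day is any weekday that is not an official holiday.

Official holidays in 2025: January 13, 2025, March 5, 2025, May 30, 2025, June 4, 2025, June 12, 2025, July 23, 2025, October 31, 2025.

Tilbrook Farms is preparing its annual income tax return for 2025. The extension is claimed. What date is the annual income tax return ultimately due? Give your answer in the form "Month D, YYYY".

The statutory due date is March 5, 2025.
March 5, 2025 is a listed holiday, so it moves to the preceding business day, March 4, 2025 (Tuesday).
Add 3 months to March 4, 2025: June 4, 2025.
June 4, 2025 is a listed holiday, so it moves to the preceding business day, June 3, 2025 (Tuesday).
The final due date is June 3, 2025.

June 3, 2025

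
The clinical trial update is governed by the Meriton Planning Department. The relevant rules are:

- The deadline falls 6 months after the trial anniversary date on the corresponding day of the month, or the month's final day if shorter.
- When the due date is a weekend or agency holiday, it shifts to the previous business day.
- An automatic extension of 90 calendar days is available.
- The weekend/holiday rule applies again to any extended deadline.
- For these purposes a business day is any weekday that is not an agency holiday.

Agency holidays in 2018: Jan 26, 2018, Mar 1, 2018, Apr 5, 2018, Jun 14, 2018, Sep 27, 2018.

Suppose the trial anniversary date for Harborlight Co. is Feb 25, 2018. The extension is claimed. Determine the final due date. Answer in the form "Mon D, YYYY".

Nov 22, 2018

6 months from Feb 25, 2018 is Aug 25, 2018.
Aug 25, 2018 falls on a Saturday. Rolling to the preceding business day gives Aug 24, 2018, a Friday.
With the 90-day extension, Aug 24, 2018 becomes Nov 22, 2018.
Nov 22, 2018 falls on a Thursday, which is a business day, so no adjustment is needed.
Final deadline: Nov 22, 2018.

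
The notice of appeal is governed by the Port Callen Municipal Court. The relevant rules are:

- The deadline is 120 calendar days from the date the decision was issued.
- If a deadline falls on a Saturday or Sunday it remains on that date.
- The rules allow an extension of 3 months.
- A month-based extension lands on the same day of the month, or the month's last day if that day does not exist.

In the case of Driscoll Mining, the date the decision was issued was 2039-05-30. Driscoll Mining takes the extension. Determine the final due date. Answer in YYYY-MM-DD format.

2039-12-27

Trigger date 2039-05-30 + 120 calendar days = 2039-09-27.
2039-09-27 falls on a Tuesday. The rules make no weekend/holiday allowance, so it remains 2039-09-27.
The 3 months extension carries 2039-09-27 to 2039-12-27.
No adjustment is made for weekends or holidays, so 2039-12-27 stands.
So the filing is due 2039-12-27.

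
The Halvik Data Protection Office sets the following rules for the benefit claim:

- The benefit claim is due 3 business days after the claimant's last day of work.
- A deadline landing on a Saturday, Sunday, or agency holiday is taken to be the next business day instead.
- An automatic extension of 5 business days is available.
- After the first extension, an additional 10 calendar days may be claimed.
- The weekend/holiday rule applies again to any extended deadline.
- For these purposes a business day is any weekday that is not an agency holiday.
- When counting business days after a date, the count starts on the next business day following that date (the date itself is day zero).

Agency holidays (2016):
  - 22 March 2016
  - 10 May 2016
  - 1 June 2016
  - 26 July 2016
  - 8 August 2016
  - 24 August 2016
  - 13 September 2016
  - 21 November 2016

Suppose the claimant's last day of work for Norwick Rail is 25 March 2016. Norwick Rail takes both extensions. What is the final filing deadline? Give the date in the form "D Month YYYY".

18 April 2016

3 business days after 25 March 2016, excluding weekends and holidays, is 30 March 2016.
30 March 2016 (Wednesday) is already a business day.
Counting 5 further business days from 30 March 2016 reaches 6 April 2016.
Since 6 April 2016 is a Wednesday and not a holiday, the date is unchanged.
The 10-calendar-day extension moves the deadline from 6 April 2016 to 16 April 2016.
Because 16 April 2016 is a Saturday, the deadline becomes 18 April 2016 (Monday).
So the filing is due 18 April 2016.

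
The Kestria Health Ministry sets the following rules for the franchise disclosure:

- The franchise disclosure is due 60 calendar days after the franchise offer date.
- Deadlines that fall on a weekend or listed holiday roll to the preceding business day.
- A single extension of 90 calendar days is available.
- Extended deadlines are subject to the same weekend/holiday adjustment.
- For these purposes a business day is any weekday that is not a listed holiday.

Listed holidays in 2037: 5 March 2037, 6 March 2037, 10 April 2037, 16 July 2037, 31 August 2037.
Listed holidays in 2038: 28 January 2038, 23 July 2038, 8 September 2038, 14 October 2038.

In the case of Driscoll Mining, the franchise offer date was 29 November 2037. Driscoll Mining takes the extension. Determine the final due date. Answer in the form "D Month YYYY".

Trigger date 29 November 2037 + 60 calendar days = 28 January 2038.
28 January 2038 falls on a listed holiday. Rolling to the preceding business day gives 27 January 2038, a Wednesday.
The 90-calendar-day extension moves the deadline from 27 January 2038 to 27 April 2038.
Since 27 April 2038 is a Tuesday and not a holiday, the date is unchanged.
The final due date is 27 April 2038.

27 April 2038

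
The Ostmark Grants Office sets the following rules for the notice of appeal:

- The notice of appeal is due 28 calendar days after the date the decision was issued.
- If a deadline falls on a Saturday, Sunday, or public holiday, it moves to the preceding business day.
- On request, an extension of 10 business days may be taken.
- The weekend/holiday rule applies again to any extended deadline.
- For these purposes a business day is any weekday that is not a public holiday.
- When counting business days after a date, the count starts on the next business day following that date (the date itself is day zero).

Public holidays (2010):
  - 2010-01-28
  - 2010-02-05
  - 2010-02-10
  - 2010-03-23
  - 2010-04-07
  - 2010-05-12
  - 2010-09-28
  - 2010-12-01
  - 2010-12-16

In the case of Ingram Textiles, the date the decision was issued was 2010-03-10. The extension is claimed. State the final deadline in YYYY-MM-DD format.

Adding 28 calendar days to 2010-03-10 gives 2010-04-07.
Because 2010-04-07 is a listed holiday, the deadline becomes 2010-04-06 (Tuesday).
Counting 10 further business days from 2010-04-06 reaches 2010-04-21.
Since 2010-04-21 is a Wednesday and not a holiday, the date is unchanged.
The final due date is 2010-04-21.

2010-04-21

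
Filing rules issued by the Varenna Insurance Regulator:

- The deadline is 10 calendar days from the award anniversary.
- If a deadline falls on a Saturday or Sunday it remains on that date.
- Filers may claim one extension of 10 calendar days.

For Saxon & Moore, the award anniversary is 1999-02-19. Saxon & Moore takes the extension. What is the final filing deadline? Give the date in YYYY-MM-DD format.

From 1999-02-19, 10 calendar days later is 1999-03-01.
1999-03-01 is a Monday; no weekend or holiday adjustment applies.
Add the 10 calendar-day extension to 1999-03-01: 1999-03-11.
1999-03-11 is a Thursday; no weekend or holiday adjustment applies.
Final deadline: 1999-03-11.

1999-03-11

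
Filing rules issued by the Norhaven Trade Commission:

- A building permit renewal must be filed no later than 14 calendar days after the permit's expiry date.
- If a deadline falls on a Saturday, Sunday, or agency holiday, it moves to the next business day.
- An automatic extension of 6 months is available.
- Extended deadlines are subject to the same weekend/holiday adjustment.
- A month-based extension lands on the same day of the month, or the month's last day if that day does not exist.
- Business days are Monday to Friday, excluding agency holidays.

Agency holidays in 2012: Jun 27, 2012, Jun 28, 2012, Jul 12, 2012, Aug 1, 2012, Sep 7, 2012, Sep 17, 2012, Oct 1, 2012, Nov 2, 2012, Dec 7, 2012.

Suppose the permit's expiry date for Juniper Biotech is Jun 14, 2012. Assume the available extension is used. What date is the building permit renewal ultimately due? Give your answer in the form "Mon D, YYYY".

Trigger date Jun 14, 2012 + 14 calendar days = Jun 28, 2012.
Jun 28, 2012 is a listed holiday; the next business day is Jun 29, 2012 (Friday).
The 6 months extension carries Jun 29, 2012 to Dec 29, 2012.
Because Dec 29, 2012 is a Saturday, the deadline becomes Dec 31, 2012 (Monday).
The final due date is Dec 31, 2012.

Dec 31, 2012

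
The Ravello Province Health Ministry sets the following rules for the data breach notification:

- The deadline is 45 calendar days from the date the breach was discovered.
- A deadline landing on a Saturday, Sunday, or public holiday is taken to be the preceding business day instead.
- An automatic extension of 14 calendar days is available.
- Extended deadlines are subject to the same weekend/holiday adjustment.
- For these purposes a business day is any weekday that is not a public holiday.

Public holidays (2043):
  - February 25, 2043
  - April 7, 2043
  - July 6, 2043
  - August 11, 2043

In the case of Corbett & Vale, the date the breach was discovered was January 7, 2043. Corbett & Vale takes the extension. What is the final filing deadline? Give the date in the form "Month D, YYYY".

March 6, 2043

45 calendar days after January 7, 2043 is February 21, 2043.
February 21, 2043 is a Saturday; the preceding business day is February 20, 2043 (Friday).
Applying the 14-calendar-day extension: February 20, 2043 + 14 days = March 6, 2043.
March 6, 2043 (Friday) is already a business day.
The final due date is March 6, 2043.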